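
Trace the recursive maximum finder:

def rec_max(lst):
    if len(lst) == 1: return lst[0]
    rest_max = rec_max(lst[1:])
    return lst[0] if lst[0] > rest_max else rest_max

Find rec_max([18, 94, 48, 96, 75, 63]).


rec_max([18, 94, 48, 96, 75, 63]): compare 18 with rec_max([94, 48, 96, 75, 63])
rec_max([94, 48, 96, 75, 63]): compare 94 with rec_max([48, 96, 75, 63])
rec_max([48, 96, 75, 63]): compare 48 with rec_max([96, 75, 63])
rec_max([96, 75, 63]): compare 96 with rec_max([75, 63])
rec_max([75, 63]): compare 75 with rec_max([63])
rec_max([63]) = 63  (base case)
Compare 75 with 63 -> 75
Compare 96 with 75 -> 96
Compare 48 with 96 -> 96
Compare 94 with 96 -> 96
Compare 18 with 96 -> 96

96


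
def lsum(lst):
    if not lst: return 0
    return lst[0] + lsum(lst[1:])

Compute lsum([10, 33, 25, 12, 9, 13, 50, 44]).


lsum([10, 33, 25, 12, 9, 13, 50, 44]) = 10 + lsum([33, 25, 12, 9, 13, 50, 44])
lsum([33, 25, 12, 9, 13, 50, 44]) = 33 + lsum([25, 12, 9, 13, 50, 44])
lsum([25, 12, 9, 13, 50, 44]) = 25 + lsum([12, 9, 13, 50, 44])
lsum([12, 9, 13, 50, 44]) = 12 + lsum([9, 13, 50, 44])
lsum([9, 13, 50, 44]) = 9 + lsum([13, 50, 44])
lsum([13, 50, 44]) = 13 + lsum([50, 44])
lsum([50, 44]) = 50 + lsum([44])
lsum([44]) = 44 + lsum([])
lsum([]) = 0  (base case)
Total: 10 + 33 + 25 + 12 + 9 + 13 + 50 + 44 + 0 = 196

196


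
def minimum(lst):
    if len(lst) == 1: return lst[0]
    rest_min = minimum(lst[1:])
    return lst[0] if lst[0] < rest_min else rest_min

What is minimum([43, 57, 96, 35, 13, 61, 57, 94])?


minimum([43, 57, 96, 35, 13, 61, 57, 94]): compare 43 with minimum([57, 96, 35, 13, 61, 57, 94])
minimum([57, 96, 35, 13, 61, 57, 94]): compare 57 with minimum([96, 35, 13, 61, 57, 94])
minimum([96, 35, 13, 61, 57, 94]): compare 96 with minimum([35, 13, 61, 57, 94])
minimum([35, 13, 61, 57, 94]): compare 35 with minimum([13, 61, 57, 94])
minimum([13, 61, 57, 94]): compare 13 with minimum([61, 57, 94])
minimum([61, 57, 94]): compare 61 with minimum([57, 94])
minimum([57, 94]): compare 57 with minimum([94])
minimum([94]) = 94  (base case)
Compare 57 with 94 -> 57
Compare 61 with 57 -> 57
Compare 13 with 57 -> 13
Compare 35 with 13 -> 13
Compare 96 with 13 -> 13
Compare 57 with 13 -> 13
Compare 43 with 13 -> 13

13


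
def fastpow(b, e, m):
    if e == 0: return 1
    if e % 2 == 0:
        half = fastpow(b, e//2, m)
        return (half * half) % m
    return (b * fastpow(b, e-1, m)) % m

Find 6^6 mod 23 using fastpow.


fastpow(6, 6, 23): e is even, compute fastpow(6, 3, 23)
  fastpow(6, 3, 23): e is odd, compute fastpow(6, 2, 23)
    fastpow(6, 2, 23): e is even, compute fastpow(6, 1, 23)
      fastpow(6, 1, 23): e is odd, compute fastpow(6, 0, 23)
        fastpow(6, 0, 23) = 1
      (6 * 1) % 23 = 6
    half=6, (6*6) % 23 = 13
  (6 * 13) % 23 = 9
half=9, (9*9) % 23 = 12

12


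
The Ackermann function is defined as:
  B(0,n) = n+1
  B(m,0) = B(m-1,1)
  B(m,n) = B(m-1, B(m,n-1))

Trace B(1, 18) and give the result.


B(1, 18) = B(0, B(1, 17))
  B(1, 17) = B(0, B(1, 16))
    B(1, 16) = B(0, B(1, 15))
      B(1, 15) = B(0, B(1, 14))
        B(1, 14) = B(0, B(1, 13))
          B(1, 13) = B(0, B(1, 12))
          B(1, 12) = B(0, B(1, 11))
          B(1, 11) = B(0, B(1, 10))
          B(1, 10) = B(0, B(1, 9))
          B(1, 9) = B(0, B(1, 8))
          B(1, 8) = B(0, B(1, 7))
          B(1, 7) = B(0, B(1, 6))
          B(1, 6) = B(0, B(1, 5))
          B(1, 5) = B(0, B(1, 4))
          B(1, 4) = B(0, B(1, 3))
          B(1, 3) = B(0, B(1, 2))
          B(1, 2) = B(0, B(1, 1))
          B(1, 1) = B(0, B(1, 0))
          B(1, 0) = B(0, 1)
          B(0, 1) = 2
            = B(0, 2)
          B(0, 2) = 3
            = B(0, 3)
          B(0, 3) = 4
            = B(0, 4)
... (trace truncated)
Result: B(1, 18) = 20

20


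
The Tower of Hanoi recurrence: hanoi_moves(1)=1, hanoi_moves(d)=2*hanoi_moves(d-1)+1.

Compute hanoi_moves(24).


hanoi_moves(24) = 2 * hanoi_moves(23) + 1
hanoi_moves(23) = 2 * hanoi_moves(22) + 1
hanoi_moves(22) = 2 * hanoi_moves(21) + 1
hanoi_moves(21) = 2 * hanoi_moves(20) + 1
hanoi_moves(20) = 2 * hanoi_moves(19) + 1
hanoi_moves(19) = 2 * hanoi_moves(18) + 1
hanoi_moves(18) = 2 * hanoi_moves(17) + 1
hanoi_moves(17) = 2 * hanoi_moves(16) + 1
hanoi_moves(16) = 2 * hanoi_moves(15) + 1
hanoi_moves(15) = 2 * hanoi_moves(14) + 1
hanoi_moves(14) = 2 * hanoi_moves(13) + 1
hanoi_moves(13) = 2 * hanoi_moves(12) + 1
hanoi_moves(12) = 2 * hanoi_moves(11) + 1
hanoi_moves(11) = 2 * hanoi_moves(10) + 1
hanoi_moves(10) = 2 * hanoi_moves(9) + 1
hanoi_moves(9) = 2 * hanoi_moves(8) + 1
hanoi_moves(8) = 2 * hanoi_moves(7) + 1
hanoi_moves(7) = 2 * hanoi_moves(6) + 1
hanoi_moves(6) = 2 * hanoi_moves(5) + 1
hanoi_moves(5) = 2 * hanoi_moves(4) + 1
hanoi_moves(4) = 2 * hanoi_moves(3) + 1
hanoi_moves(3) = 2 * hanoi_moves(2) + 1
hanoi_moves(2) = 2 * hanoi_moves(1) + 1
hanoi_moves(1) = 1  (base case)
hanoi_moves(2) = 2 * 1 + 1 = 3
hanoi_moves(3) = 2 * 3 + 1 = 7
hanoi_moves(4) = 2 * 7 + 1 = 15
hanoi_moves(5) = 2 * 15 + 1 = 31
hanoi_moves(6) = 2 * 31 + 1 = 63
hanoi_moves(7) = 2 * 63 + 1 = 127
hanoi_moves(8) = 2 * 127 + 1 = 255
hanoi_moves(9) = 2 * 255 + 1 = 511
hanoi_moves(10) = 2 * 511 + 1 = 1023
hanoi_moves(11) = 2 * 1023 + 1 = 2047
hanoi_moves(12) = 2 * 2047 + 1 = 4095
hanoi_moves(13) = 2 * 4095 + 1 = 8191
hanoi_moves(14) = 2 * 8191 + 1 = 16383
hanoi_moves(15) = 2 * 16383 + 1 = 32767
hanoi_moves(16) = 2 * 32767 + 1 = 65535
hanoi_moves(17) = 2 * 65535 + 1 = 131071
hanoi_moves(18) = 2 * 131071 + 1 = 262143
hanoi_moves(19) = 2 * 262143 + 1 = 524287
hanoi_moves(20) = 2 * 524287 + 1 = 1048575
hanoi_moves(21) = 2 * 1048575 + 1 = 2097151
hanoi_moves(22) = 2 * 2097151 + 1 = 4194303
hanoi_moves(23) = 2 * 4194303 + 1 = 8388607
hanoi_moves(24) = 2 * 8388607 + 1 = 16777215

16777215


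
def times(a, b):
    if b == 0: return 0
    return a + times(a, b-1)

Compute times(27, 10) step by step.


times(27, 10) = 27 + times(27, 9)
times(27, 9) = 27 + times(27, 8)
times(27, 8) = 27 + times(27, 7)
times(27, 7) = 27 + times(27, 6)
times(27, 6) = 27 + times(27, 5)
times(27, 5) = 27 + times(27, 4)
times(27, 4) = 27 + times(27, 3)
times(27, 3) = 27 + times(27, 2)
times(27, 2) = 27 + times(27, 1)
times(27, 1) = 27 + times(27, 0)
times(27, 0) = 0  (base case)
Total: 27 + 27 + 27 + 27 + 27 + 27 + 27 + 27 + 27 + 27 + 0 = 270

270


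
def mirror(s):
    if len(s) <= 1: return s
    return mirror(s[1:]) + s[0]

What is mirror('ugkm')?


mirror('ugkm') = mirror('gkm') + 'u'
mirror('gkm') = mirror('km') + 'g'
mirror('km') = mirror('m') + 'k'
mirror('m') = 'm'  (base case)
Concatenating: 'm' + 'k' + 'g' + 'u' = 'mkgu'

mkgu


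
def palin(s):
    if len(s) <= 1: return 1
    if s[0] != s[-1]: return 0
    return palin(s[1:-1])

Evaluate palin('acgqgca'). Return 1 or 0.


palin('acgqgca'): s[0]='a' == s[-1]='a' -> check palin('cgqgc')
palin('cgqgc'): s[0]='c' == s[-1]='c' -> check palin('gqg')
palin('gqg'): s[0]='g' == s[-1]='g' -> check palin('q')
palin('q'): len <= 1 -> return 1  (base case)
Result: 1 (palindrome)

1


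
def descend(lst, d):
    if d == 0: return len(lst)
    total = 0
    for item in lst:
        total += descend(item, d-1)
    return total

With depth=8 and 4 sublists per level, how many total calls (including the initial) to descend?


At depth 0 (root): 1 call
At depth 1: each of 1 parents calls descend on 4 children = 4 calls
At depth 2: each of 4 parents calls descend on 4 children = 16 calls
At depth 3: each of 16 parents calls descend on 4 children = 64 calls
At depth 4: each of 64 parents calls descend on 4 children = 256 calls
At depth 5: each of 256 parents calls descend on 4 children = 1024 calls
At depth 6: each of 1024 parents calls descend on 4 children = 4096 calls
At depth 7: each of 4096 parents calls descend on 4 children = 16384 calls
At depth 8: each of 16384 parents calls descend on 4 children = 65536 calls
Total: 1 + 4 + 16 + 64 + 256 + 1024 + 4096 + 16384 + 65536 = 87381

87381


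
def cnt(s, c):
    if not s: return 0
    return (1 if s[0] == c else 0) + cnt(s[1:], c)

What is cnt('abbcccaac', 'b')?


s[0]='a' != 'b' -> 0
s[0]='b' == 'b' -> 1
s[0]='b' == 'b' -> 1
s[0]='c' != 'b' -> 0
s[0]='c' != 'b' -> 0
s[0]='c' != 'b' -> 0
s[0]='a' != 'b' -> 0
s[0]='a' != 'b' -> 0
s[0]='c' != 'b' -> 0
Sum: 0 + 1 + 1 + 0 + 0 + 0 + 0 + 0 + 0 = 2

2


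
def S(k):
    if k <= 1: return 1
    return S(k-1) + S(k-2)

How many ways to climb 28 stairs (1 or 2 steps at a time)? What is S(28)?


Building up from base cases:
S(0) = 1
S(1) = 1
S(2) = S(1) + S(0) = 1 + 1 = 2
S(3) = S(2) + S(1) = 2 + 1 = 3
S(4) = S(3) + S(2) = 3 + 2 = 5
S(5) = S(4) + S(3) = 5 + 3 = 8
S(6) = S(5) + S(4) = 8 + 5 = 13
S(7) = S(6) + S(5) = 13 + 8 = 21
S(8) = S(7) + S(6) = 21 + 13 = 34
S(9) = S(8) + S(7) = 34 + 21 = 55
S(10) = S(9) + S(8) = 55 + 34 = 89
S(11) = S(10) + S(9) = 89 + 55 = 144
S(12) = S(11) + S(10) = 144 + 89 = 233
S(13) = S(12) + S(11) = 233 + 144 = 377
S(14) = S(13) + S(12) = 377 + 233 = 610
S(15) = S(14) + S(13) = 610 + 377 = 987
S(16) = S(15) + S(14) = 987 + 610 = 1597
S(17) = S(16) + S(15) = 1597 + 987 = 2584
S(18) = S(17) + S(16) = 2584 + 1597 = 4181
S(19) = S(18) + S(17) = 4181 + 2584 = 6765
S(20) = S(19) + S(18) = 6765 + 4181 = 10946
S(21) = S(20) + S(19) = 10946 + 6765 = 17711
S(22) = S(21) + S(20) = 17711 + 10946 = 28657
S(23) = S(22) + S(21) = 28657 + 17711 = 46368
S(24) = S(23) + S(22) = 46368 + 28657 = 75025
S(25) = S(24) + S(23) = 75025 + 46368 = 121393
S(26) = S(25) + S(24) = 121393 + 75025 = 196418
S(27) = S(26) + S(25) = 196418 + 121393 = 317811
S(28) = S(27) + S(26) = 317811 + 196418 = 514229

514229


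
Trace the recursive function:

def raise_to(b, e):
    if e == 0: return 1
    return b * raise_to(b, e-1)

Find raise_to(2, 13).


raise_to(2, 13)
= 2 * raise_to(2, 12)
= 2 * 2 * raise_to(2, 11)
= 2 * 2 * 2 * raise_to(2, 10)
= 2 * 2 * 2 * 2 * raise_to(2, 9)
= 2 * 2 * 2 * 2 * 2 * raise_to(2, 8)
= 2 * 2 * 2 * 2 * 2 * 2 * raise_to(2, 7)
= 2 * 2 * 2 * 2 * 2 * 2 * 2 * raise_to(2, 6)
= 2 * 2 * 2 * 2 * 2 * 2 * 2 * 2 * raise_to(2, 5)
= 2 * 2 * 2 * 2 * 2 * 2 * 2 * 2 * 2 * raise_to(2, 4)
= 2 * 2 * 2 * 2 * 2 * 2 * 2 * 2 * 2 * 2 * raise_to(2, 3)
= 2 * 2 * 2 * 2 * 2 * 2 * 2 * 2 * 2 * 2 * 2 * raise_to(2, 2)
= 2 * 2 * 2 * 2 * 2 * 2 * 2 * 2 * 2 * 2 * 2 * 2 * raise_to(2, 1)
= 2 * 2 * 2 * 2 * 2 * 2 * 2 * 2 * 2 * 2 * 2 * 2 * 2 * raise_to(2, 0)
= 2 * 2 * 2 * 2 * 2 * 2 * 2 * 2 * 2 * 2 * 2 * 2 * 2 * 1
= 8192

8192


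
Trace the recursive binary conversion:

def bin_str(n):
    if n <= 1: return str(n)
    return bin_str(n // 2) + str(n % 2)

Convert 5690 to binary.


bin_str(5690) = bin_str(2845) + '0'
bin_str(2845) = bin_str(1422) + '1'
bin_str(1422) = bin_str(711) + '0'
bin_str(711) = bin_str(355) + '1'
bin_str(355) = bin_str(177) + '1'
bin_str(177) = bin_str(88) + '1'
bin_str(88) = bin_str(44) + '0'
bin_str(44) = bin_str(22) + '0'
bin_str(22) = bin_str(11) + '0'
bin_str(11) = bin_str(5) + '1'
bin_str(5) = bin_str(2) + '1'
bin_str(2) = bin_str(1) + '0'
bin_str(1) = '1'  (base case)
Concatenating: '1' + '0' + '1' + '1' + '0' + '0' + '0' + '1' + '1' + '1' + '0' + '1' + '0' = '1011000111010'

1011000111010


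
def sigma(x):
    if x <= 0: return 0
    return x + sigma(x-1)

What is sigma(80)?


sigma(80)
= 80 + 79 + 78 + 77 + 76 + 75 + 74 + 73 + 72 + 71 + 70 + 69 + 68 + 67 + 66 + 65 + 64 + 63 + 62 + 61 + 60 + 59 + 58 + 57 + 56 + 55 + 54 + 53 + 52 + 51 + 50 + 49 + 48 + 47 + 46 + 45 + 44 + 43 + 42 + 41 + 40 + 39 + 38 + 37 + 36 + 35 + 34 + 33 + 32 + 31 + 30 + 29 + 28 + 27 + 26 + 25 + 24 + 23 + 22 + 21 + 20 + 19 + 18 + 17 + 16 + 15 + 14 + 13 + 12 + 11 + 10 + 9 + 8 + 7 + 6 + 5 + 4 + 3 + 2 + 1 + sigma(0)
= 80 + 79 + 78 + 77 + 76 + 75 + 74 + 73 + 72 + 71 + 70 + 69 + 68 + 67 + 66 + 65 + 64 + 63 + 62 + 61 + 60 + 59 + 58 + 57 + 56 + 55 + 54 + 53 + 52 + 51 + 50 + 49 + 48 + 47 + 46 + 45 + 44 + 43 + 42 + 41 + 40 + 39 + 38 + 37 + 36 + 35 + 34 + 33 + 32 + 31 + 30 + 29 + 28 + 27 + 26 + 25 + 24 + 23 + 22 + 21 + 20 + 19 + 18 + 17 + 16 + 15 + 14 + 13 + 12 + 11 + 10 + 9 + 8 + 7 + 6 + 5 + 4 + 3 + 2 + 1 + 0
= 3240

3240


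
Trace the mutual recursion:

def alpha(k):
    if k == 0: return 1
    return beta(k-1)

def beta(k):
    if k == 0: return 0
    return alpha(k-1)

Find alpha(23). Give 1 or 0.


alpha(23) = beta(22)
beta(22) = alpha(21)
alpha(21) = beta(20)
beta(20) = alpha(19)
alpha(19) = beta(18)
beta(18) = alpha(17)
alpha(17) = beta(16)
beta(16) = alpha(15)
alpha(15) = beta(14)
beta(14) = alpha(13)
alpha(13) = beta(12)
beta(12) = alpha(11)
alpha(11) = beta(10)
beta(10) = alpha(9)
alpha(9) = beta(8)
beta(8) = alpha(7)
alpha(7) = beta(6)
beta(6) = alpha(5)
alpha(5) = beta(4)
beta(4) = alpha(3)
alpha(3) = beta(2)
beta(2) = alpha(1)
alpha(1) = beta(0)
beta(0) = 0  (base case)
Result: 0

0


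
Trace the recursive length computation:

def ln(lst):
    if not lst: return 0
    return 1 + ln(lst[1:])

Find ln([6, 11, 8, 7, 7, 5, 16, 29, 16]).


ln([6, 11, 8, 7, 7, 5, 16, 29, 16]) = 1 + ln([11, 8, 7, 7, 5, 16, 29, 16])
ln([11, 8, 7, 7, 5, 16, 29, 16]) = 1 + ln([8, 7, 7, 5, 16, 29, 16])
ln([8, 7, 7, 5, 16, 29, 16]) = 1 + ln([7, 7, 5, 16, 29, 16])
ln([7, 7, 5, 16, 29, 16]) = 1 + ln([7, 5, 16, 29, 16])
ln([7, 5, 16, 29, 16]) = 1 + ln([5, 16, 29, 16])
ln([5, 16, 29, 16]) = 1 + ln([16, 29, 16])
ln([16, 29, 16]) = 1 + ln([29, 16])
ln([29, 16]) = 1 + ln([16])
ln([16]) = 1 + ln([])
ln([]) = 0  (base case)
Unwinding: 1 + 1 + 1 + 1 + 1 + 1 + 1 + 1 + 1 + 0 = 9

9


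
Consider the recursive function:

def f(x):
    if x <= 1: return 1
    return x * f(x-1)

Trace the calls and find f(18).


f(18)
= 18 * f(17)
= 18 * 17 * f(16)
= 18 * 17 * 16 * f(15)
= 18 * 17 * 16 * 15 * f(14)
= 18 * 17 * 16 * 15 * 14 * f(13)
= 18 * 17 * 16 * 15 * 14 * 13 * f(12)
= 18 * 17 * 16 * 15 * 14 * 13 * 12 * f(11)
= 18 * 17 * 16 * 15 * 14 * 13 * 12 * 11 * f(10)
= 18 * 17 * 16 * 15 * 14 * 13 * 12 * 11 * 10 * f(9)
= 18 * 17 * 16 * 15 * 14 * 13 * 12 * 11 * 10 * 9 * f(8)
= 18 * 17 * 16 * 15 * 14 * 13 * 12 * 11 * 10 * 9 * 8 * f(7)
= 18 * 17 * 16 * 15 * 14 * 13 * 12 * 11 * 10 * 9 * 8 * 7 * f(6)
= 18 * 17 * 16 * 15 * 14 * 13 * 12 * 11 * 10 * 9 * 8 * 7 * 6 * f(5)
= 18 * 17 * 16 * 15 * 14 * 13 * 12 * 11 * 10 * 9 * 8 * 7 * 6 * 5 * f(4)
= 18 * 17 * 16 * 15 * 14 * 13 * 12 * 11 * 10 * 9 * 8 * 7 * 6 * 5 * 4 * f(3)
= 18 * 17 * 16 * 15 * 14 * 13 * 12 * 11 * 10 * 9 * 8 * 7 * 6 * 5 * 4 * 3 * f(2)
= 18 * 17 * 16 * 15 * 14 * 13 * 12 * 11 * 10 * 9 * 8 * 7 * 6 * 5 * 4 * 3 * 2 * f(1)
= 18 * 17 * 16 * 15 * 14 * 13 * 12 * 11 * 10 * 9 * 8 * 7 * 6 * 5 * 4 * 3 * 2 * 1
= 6402373705728000

6402373705728000


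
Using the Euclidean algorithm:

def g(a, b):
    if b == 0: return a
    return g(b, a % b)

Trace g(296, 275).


g(296, 275) = g(275, 21)
g(275, 21) = g(21, 2)
g(21, 2) = g(2, 1)
g(2, 1) = g(1, 0)
g(1, 0) = 1  (base case)

1


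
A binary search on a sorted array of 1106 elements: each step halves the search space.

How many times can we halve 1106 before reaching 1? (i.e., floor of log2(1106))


1106 / 2 = 553
553 / 2 = 276
276 / 2 = 138
138 / 2 = 69
69 / 2 = 34
34 / 2 = 17
17 / 2 = 8
8 / 2 = 4
4 / 2 = 2
2 / 2 = 1
Reached 1 after 10 halvings

10


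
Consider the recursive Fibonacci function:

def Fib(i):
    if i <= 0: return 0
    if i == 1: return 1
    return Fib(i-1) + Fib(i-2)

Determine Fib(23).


Computing Fib(23) bottom-up:
Fib(0) = 0
Fib(1) = 1
Fib(2) = Fib(1) + Fib(0) = 1 + 0 = 1
Fib(3) = Fib(2) + Fib(1) = 1 + 1 = 2
Fib(4) = Fib(3) + Fib(2) = 2 + 1 = 3
Fib(5) = Fib(4) + Fib(3) = 3 + 2 = 5
Fib(6) = Fib(5) + Fib(4) = 5 + 3 = 8
Fib(7) = Fib(6) + Fib(5) = 8 + 5 = 13
Fib(8) = Fib(7) + Fib(6) = 13 + 8 = 21
Fib(9) = Fib(8) + Fib(7) = 21 + 13 = 34
Fib(10) = Fib(9) + Fib(8) = 34 + 21 = 55
Fib(11) = Fib(10) + Fib(9) = 55 + 34 = 89
Fib(12) = Fib(11) + Fib(10) = 89 + 55 = 144
Fib(13) = Fib(12) + Fib(11) = 144 + 89 = 233
Fib(14) = Fib(13) + Fib(12) = 233 + 144 = 377
Fib(15) = Fib(14) + Fib(13) = 377 + 233 = 610
Fib(16) = Fib(15) + Fib(14) = 610 + 377 = 987
Fib(17) = Fib(16) + Fib(15) = 987 + 610 = 1597
Fib(18) = Fib(17) + Fib(16) = 1597 + 987 = 2584
Fib(19) = Fib(18) + Fib(17) = 2584 + 1597 = 4181
Fib(20) = Fib(19) + Fib(18) = 4181 + 2584 = 6765
Fib(21) = Fib(20) + Fib(19) = 6765 + 4181 = 10946
Fib(22) = Fib(21) + Fib(20) = 10946 + 6765 = 17711
Fib(23) = Fib(22) + Fib(21) = 17711 + 10946 = 28657

28657


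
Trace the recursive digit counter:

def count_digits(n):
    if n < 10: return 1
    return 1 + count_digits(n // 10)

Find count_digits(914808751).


count_digits(914808751) = 1 + count_digits(91480875)
count_digits(91480875) = 1 + count_digits(9148087)
count_digits(9148087) = 1 + count_digits(914808)
count_digits(914808) = 1 + count_digits(91480)
count_digits(91480) = 1 + count_digits(9148)
count_digits(9148) = 1 + count_digits(914)
count_digits(914) = 1 + count_digits(91)
count_digits(91) = 1 + count_digits(9)
count_digits(9) = 1  (base case: 9 < 10)
Unwinding: 1 + 1 + 1 + 1 + 1 + 1 + 1 + 1 + 1 = 9

9


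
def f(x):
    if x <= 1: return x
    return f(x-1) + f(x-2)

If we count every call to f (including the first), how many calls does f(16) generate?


Let C(n) = total calls for f(n)
C(0) = 1, C(1) = 1
C(2) = 1 + C(1) + C(0) = 1 + 1 + 1 = 3
C(3) = 1 + C(2) + C(1) = 1 + 3 + 1 = 5
C(4) = 1 + C(3) + C(2) = 1 + 5 + 3 = 9
C(5) = 1 + C(4) + C(3) = 1 + 9 + 5 = 15
C(6) = 1 + C(5) + C(4) = 1 + 15 + 9 = 25
C(7) = 1 + C(6) + C(5) = 1 + 25 + 15 = 41
C(8) = 1 + C(7) + C(6) = 1 + 41 + 25 = 67
C(9) = 1 + C(8) + C(7) = 1 + 67 + 41 = 109
C(10) = 1 + C(9) + C(8) = 1 + 109 + 67 = 177
C(11) = 1 + C(10) + C(9) = 1 + 177 + 109 = 287
C(12) = 1 + C(11) + C(10) = 1 + 287 + 177 = 465
C(13) = 1 + C(12) + C(11) = 1 + 465 + 287 = 753
C(14) = 1 + C(13) + C(12) = 1 + 753 + 465 = 1219
C(15) = 1 + C(14) + C(13) = 1 + 1219 + 753 = 1973
C(16) = 1 + C(15) + C(14) = 1 + 1973 + 1219 = 3193

3193


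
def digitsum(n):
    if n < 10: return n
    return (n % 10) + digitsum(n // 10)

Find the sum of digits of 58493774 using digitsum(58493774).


digitsum(58493774) = 4 + digitsum(5849377)
digitsum(5849377) = 7 + digitsum(584937)
digitsum(584937) = 7 + digitsum(58493)
digitsum(58493) = 3 + digitsum(5849)
digitsum(5849) = 9 + digitsum(584)
digitsum(584) = 4 + digitsum(58)
digitsum(58) = 8 + digitsum(5)
digitsum(5) = 5  (base case)
Total: 4 + 7 + 7 + 3 + 9 + 4 + 8 + 5 = 47

47


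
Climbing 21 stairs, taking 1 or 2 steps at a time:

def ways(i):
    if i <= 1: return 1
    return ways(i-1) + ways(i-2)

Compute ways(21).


Building up from base cases:
ways(0) = 1
ways(1) = 1
ways(2) = ways(1) + ways(0) = 1 + 1 = 2
ways(3) = ways(2) + ways(1) = 2 + 1 = 3
ways(4) = ways(3) + ways(2) = 3 + 2 = 5
ways(5) = ways(4) + ways(3) = 5 + 3 = 8
ways(6) = ways(5) + ways(4) = 8 + 5 = 13
ways(7) = ways(6) + ways(5) = 13 + 8 = 21
ways(8) = ways(7) + ways(6) = 21 + 13 = 34
ways(9) = ways(8) + ways(7) = 34 + 21 = 55
ways(10) = ways(9) + ways(8) = 55 + 34 = 89
ways(11) = ways(10) + ways(9) = 89 + 55 = 144
ways(12) = ways(11) + ways(10) = 144 + 89 = 233
ways(13) = ways(12) + ways(11) = 233 + 144 = 377
ways(14) = ways(13) + ways(12) = 377 + 233 = 610
ways(15) = ways(14) + ways(13) = 610 + 377 = 987
ways(16) = ways(15) + ways(14) = 987 + 610 = 1597
ways(17) = ways(16) + ways(15) = 1597 + 987 = 2584
ways(18) = ways(17) + ways(16) = 2584 + 1597 = 4181
ways(19) = ways(18) + ways(17) = 4181 + 2584 = 6765
ways(20) = ways(19) + ways(18) = 6765 + 4181 = 10946
ways(21) = ways(20) + ways(19) = 10946 + 6765 = 17711

17711


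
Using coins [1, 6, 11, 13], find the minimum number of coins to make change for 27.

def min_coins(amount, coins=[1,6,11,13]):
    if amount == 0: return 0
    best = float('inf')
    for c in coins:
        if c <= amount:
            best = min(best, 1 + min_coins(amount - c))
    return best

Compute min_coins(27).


Building up with DP:
min_coins(0) = 0
min_coins(1) = min(1+min_coins(0)=1+0=1) = 1
min_coins(2) = min(1+min_coins(1)=1+1=2) = 2
min_coins(3) = min(1+min_coins(2)=1+2=3) = 3
min_coins(4) = min(1+min_coins(3)=1+3=4) = 4
min_coins(5) = min(1+min_coins(4)=1+4=5) = 5
min_coins(6) = min(1+min_coins(5)=1+5=6, 1+min_coins(0)=1+0=1) = 1
min_coins(7) = min(1+min_coins(6)=1+1=2, 1+min_coins(1)=1+1=2) = 2
min_coins(8) = min(1+min_coins(7)=1+2=3, 1+min_coins(2)=1+2=3) = 3
min_coins(9) = min(1+min_coins(8)=1+3=4, 1+min_coins(3)=1+3=4) = 4
min_coins(10) = min(1+min_coins(9)=1+4=5, 1+min_coins(4)=1+4=5) = 5
min_coins(11) = min(1+min_coins(10)=1+5=6, 1+min_coins(5)=1+5=6, 1+min_coins(0)=1+0=1) = 1
min_coins(12) = min(1+min_coins(11)=1+1=2, 1+min_coins(6)=1+1=2, 1+min_coins(1)=1+1=2) = 2
min_coins(13) = min(1+min_coins(12)=1+2=3, 1+min_coins(7)=1+2=3, 1+min_coins(2)=1+2=3, 1+min_coins(0)=1+0=1) = 1
min_coins(14) = min(1+min_coins(13)=1+1=2, 1+min_coins(8)=1+3=4, 1+min_coins(3)=1+3=4, 1+min_coins(1)=1+1=2) = 2
min_coins(15) = min(1+min_coins(14)=1+2=3, 1+min_coins(9)=1+4=5, 1+min_coins(4)=1+4=5, 1+min_coins(2)=1+2=3) = 3
min_coins(16) = min(1+min_coins(15)=1+3=4, 1+min_coins(10)=1+5=6, 1+min_coins(5)=1+5=6, 1+min_coins(3)=1+3=4) = 4
min_coins(17) = min(1+min_coins(16)=1+4=5, 1+min_coins(11)=1+1=2, 1+min_coins(6)=1+1=2, 1+min_coins(4)=1+4=5) = 2
min_coins(18) = min(1+min_coins(17)=1+2=3, 1+min_coins(12)=1+2=3, 1+min_coins(7)=1+2=3, 1+min_coins(5)=1+5=6) = 3
min_coins(19) = min(1+min_coins(18)=1+3=4, 1+min_coins(13)=1+1=2, 1+min_coins(8)=1+3=4, 1+min_coins(6)=1+1=2) = 2
min_coins(20) = min(1+min_coins(19)=1+2=3, 1+min_coins(14)=1+2=3, 1+min_coins(9)=1+4=5, 1+min_coins(7)=1+2=3) = 3
min_coins(21) = min(1+min_coins(20)=1+3=4, 1+min_coins(15)=1+3=4, 1+min_coins(10)=1+5=6, 1+min_coins(8)=1+3=4) = 4
min_coins(22) = min(1+min_coins(21)=1+4=5, 1+min_coins(16)=1+4=5, 1+min_coins(11)=1+1=2, 1+min_coins(9)=1+4=5) = 2
min_coins(23) = min(1+min_coins(22)=1+2=3, 1+min_coins(17)=1+2=3, 1+min_coins(12)=1+2=3, 1+min_coins(10)=1+5=6) = 3
min_coins(24) = min(1+min_coins(23)=1+3=4, 1+min_coins(18)=1+3=4, 1+min_coins(13)=1+1=2, 1+min_coins(11)=1+1=2) = 2
min_coins(25) = min(1+min_coins(24)=1+2=3, 1+min_coins(19)=1+2=3, 1+min_coins(14)=1+2=3, 1+min_coins(12)=1+2=3) = 3
min_coins(26) = min(1+min_coins(25)=1+3=4, 1+min_coins(20)=1+3=4, 1+min_coins(15)=1+3=4, 1+min_coins(13)=1+1=2) = 2
min_coins(27) = min(1+min_coins(26)=1+2=3, 1+min_coins(21)=1+4=5, 1+min_coins(16)=1+4=5, 1+min_coins(14)=1+2=3) = 3

3


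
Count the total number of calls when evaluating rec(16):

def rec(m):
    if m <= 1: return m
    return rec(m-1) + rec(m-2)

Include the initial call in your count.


Let C(n) = total calls for rec(n)
C(0) = 1, C(1) = 1
C(2) = 1 + C(1) + C(0) = 1 + 1 + 1 = 3
C(3) = 1 + C(2) + C(1) = 1 + 3 + 1 = 5
C(4) = 1 + C(3) + C(2) = 1 + 5 + 3 = 9
C(5) = 1 + C(4) + C(3) = 1 + 9 + 5 = 15
C(6) = 1 + C(5) + C(4) = 1 + 15 + 9 = 25
C(7) = 1 + C(6) + C(5) = 1 + 25 + 15 = 41
C(8) = 1 + C(7) + C(6) = 1 + 41 + 25 = 67
C(9) = 1 + C(8) + C(7) = 1 + 67 + 41 = 109
C(10) = 1 + C(9) + C(8) = 1 + 109 + 67 = 177
C(11) = 1 + C(10) + C(9) = 1 + 177 + 109 = 287
C(12) = 1 + C(11) + C(10) = 1 + 287 + 177 = 465
C(13) = 1 + C(12) + C(11) = 1 + 465 + 287 = 753
C(14) = 1 + C(13) + C(12) = 1 + 753 + 465 = 1219
C(15) = 1 + C(14) + C(13) = 1 + 1219 + 753 = 1973
C(16) = 1 + C(15) + C(14) = 1 + 1973 + 1219 = 3193

3193


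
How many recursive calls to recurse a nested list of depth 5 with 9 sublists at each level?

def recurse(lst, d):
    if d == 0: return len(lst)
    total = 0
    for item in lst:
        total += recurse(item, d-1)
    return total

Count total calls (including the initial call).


At depth 0 (root): 1 call
At depth 1: each of 1 parents calls recurse on 9 children = 9 calls
At depth 2: each of 9 parents calls recurse on 9 children = 81 calls
At depth 3: each of 81 parents calls recurse on 9 children = 729 calls
At depth 4: each of 729 parents calls recurse on 9 children = 6561 calls
At depth 5: each of 6561 parents calls recurse on 9 children = 59049 calls
Total: 1 + 9 + 81 + 729 + 6561 + 59049 = 66430

66430


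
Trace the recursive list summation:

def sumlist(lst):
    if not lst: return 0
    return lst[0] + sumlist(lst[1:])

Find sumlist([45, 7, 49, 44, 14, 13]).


sumlist([45, 7, 49, 44, 14, 13]) = 45 + sumlist([7, 49, 44, 14, 13])
sumlist([7, 49, 44, 14, 13]) = 7 + sumlist([49, 44, 14, 13])
sumlist([49, 44, 14, 13]) = 49 + sumlist([44, 14, 13])
sumlist([44, 14, 13]) = 44 + sumlist([14, 13])
sumlist([14, 13]) = 14 + sumlist([13])
sumlist([13]) = 13 + sumlist([])
sumlist([]) = 0  (base case)
Total: 45 + 7 + 49 + 44 + 14 + 13 + 0 = 172

172


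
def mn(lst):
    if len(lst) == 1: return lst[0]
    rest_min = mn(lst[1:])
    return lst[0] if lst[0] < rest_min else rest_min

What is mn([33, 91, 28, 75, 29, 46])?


mn([33, 91, 28, 75, 29, 46]): compare 33 with mn([91, 28, 75, 29, 46])
mn([91, 28, 75, 29, 46]): compare 91 with mn([28, 75, 29, 46])
mn([28, 75, 29, 46]): compare 28 with mn([75, 29, 46])
mn([75, 29, 46]): compare 75 with mn([29, 46])
mn([29, 46]): compare 29 with mn([46])
mn([46]) = 46  (base case)
Compare 29 with 46 -> 29
Compare 75 with 29 -> 29
Compare 28 with 29 -> 28
Compare 91 with 28 -> 28
Compare 33 with 28 -> 28

28


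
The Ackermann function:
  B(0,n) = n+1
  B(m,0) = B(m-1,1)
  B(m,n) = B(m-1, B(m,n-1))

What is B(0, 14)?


B(0, 14) = 15
Result: B(0, 14) = 15

15


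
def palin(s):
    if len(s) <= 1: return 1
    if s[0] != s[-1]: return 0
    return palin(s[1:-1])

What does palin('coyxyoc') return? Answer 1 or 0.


palin('coyxyoc'): s[0]='c' == s[-1]='c' -> check palin('oyxyo')
palin('oyxyo'): s[0]='o' == s[-1]='o' -> check palin('yxy')
palin('yxy'): s[0]='y' == s[-1]='y' -> check palin('x')
palin('x'): len <= 1 -> return 1  (base case)
Result: 1 (palindrome)

1


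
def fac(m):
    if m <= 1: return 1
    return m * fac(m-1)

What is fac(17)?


fac(17)
= 17 * fac(16)
= 17 * 16 * fac(15)
= 17 * 16 * 15 * fac(14)
= 17 * 16 * 15 * 14 * fac(13)
= 17 * 16 * 15 * 14 * 13 * fac(12)
= 17 * 16 * 15 * 14 * 13 * 12 * fac(11)
= 17 * 16 * 15 * 14 * 13 * 12 * 11 * fac(10)
= 17 * 16 * 15 * 14 * 13 * 12 * 11 * 10 * fac(9)
= 17 * 16 * 15 * 14 * 13 * 12 * 11 * 10 * 9 * fac(8)
= 17 * 16 * 15 * 14 * 13 * 12 * 11 * 10 * 9 * 8 * fac(7)
= 17 * 16 * 15 * 14 * 13 * 12 * 11 * 10 * 9 * 8 * 7 * fac(6)
= 17 * 16 * 15 * 14 * 13 * 12 * 11 * 10 * 9 * 8 * 7 * 6 * fac(5)
= 17 * 16 * 15 * 14 * 13 * 12 * 11 * 10 * 9 * 8 * 7 * 6 * 5 * fac(4)
= 17 * 16 * 15 * 14 * 13 * 12 * 11 * 10 * 9 * 8 * 7 * 6 * 5 * 4 * fac(3)
= 17 * 16 * 15 * 14 * 13 * 12 * 11 * 10 * 9 * 8 * 7 * 6 * 5 * 4 * 3 * fac(2)
= 17 * 16 * 15 * 14 * 13 * 12 * 11 * 10 * 9 * 8 * 7 * 6 * 5 * 4 * 3 * 2 * fac(1)
= 17 * 16 * 15 * 14 * 13 * 12 * 11 * 10 * 9 * 8 * 7 * 6 * 5 * 4 * 3 * 2 * 1
= 355687428096000

355687428096000


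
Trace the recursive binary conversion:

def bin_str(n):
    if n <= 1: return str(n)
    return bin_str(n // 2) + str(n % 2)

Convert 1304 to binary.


bin_str(1304) = bin_str(652) + '0'
bin_str(652) = bin_str(326) + '0'
bin_str(326) = bin_str(163) + '0'
bin_str(163) = bin_str(81) + '1'
bin_str(81) = bin_str(40) + '1'
bin_str(40) = bin_str(20) + '0'
bin_str(20) = bin_str(10) + '0'
bin_str(10) = bin_str(5) + '0'
bin_str(5) = bin_str(2) + '1'
bin_str(2) = bin_str(1) + '0'
bin_str(1) = '1'  (base case)
Concatenating: '1' + '0' + '1' + '0' + '0' + '0' + '1' + '1' + '0' + '0' + '0' = '10100011000'

10100011000


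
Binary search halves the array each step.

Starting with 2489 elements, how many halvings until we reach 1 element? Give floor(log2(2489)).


2489 / 2 = 1244
1244 / 2 = 622
622 / 2 = 311
311 / 2 = 155
155 / 2 = 77
77 / 2 = 38
38 / 2 = 19
19 / 2 = 9
9 / 2 = 4
4 / 2 = 2
2 / 2 = 1
Reached 1 after 11 halvings

11


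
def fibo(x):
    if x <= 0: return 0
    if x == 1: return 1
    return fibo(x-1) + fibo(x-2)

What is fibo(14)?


Computing fibo(14) bottom-up:
fibo(0) = 0
fibo(1) = 1
fibo(2) = fibo(1) + fibo(0) = 1 + 0 = 1
fibo(3) = fibo(2) + fibo(1) = 1 + 1 = 2
fibo(4) = fibo(3) + fibo(2) = 2 + 1 = 3
fibo(5) = fibo(4) + fibo(3) = 3 + 2 = 5
fibo(6) = fibo(5) + fibo(4) = 5 + 3 = 8
fibo(7) = fibo(6) + fibo(5) = 8 + 5 = 13
fibo(8) = fibo(7) + fibo(6) = 13 + 8 = 21
fibo(9) = fibo(8) + fibo(7) = 21 + 13 = 34
fibo(10) = fibo(9) + fibo(8) = 34 + 21 = 55
fibo(11) = fibo(10) + fibo(9) = 55 + 34 = 89
fibo(12) = fibo(11) + fibo(10) = 89 + 55 = 144
fibo(13) = fibo(12) + fibo(11) = 144 + 89 = 233
fibo(14) = fibo(13) + fibo(12) = 233 + 144 = 377

377


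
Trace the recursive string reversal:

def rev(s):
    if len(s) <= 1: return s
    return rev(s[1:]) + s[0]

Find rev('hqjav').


rev('hqjav') = rev('qjav') + 'h'
rev('qjav') = rev('jav') + 'q'
rev('jav') = rev('av') + 'j'
rev('av') = rev('v') + 'a'
rev('v') = 'v'  (base case)
Concatenating: 'v' + 'a' + 'j' + 'q' + 'h' = 'vajqh'

vajqh


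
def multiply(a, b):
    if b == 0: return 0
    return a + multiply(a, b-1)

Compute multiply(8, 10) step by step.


multiply(8, 10) = 8 + multiply(8, 9)
multiply(8, 9) = 8 + multiply(8, 8)
multiply(8, 8) = 8 + multiply(8, 7)
multiply(8, 7) = 8 + multiply(8, 6)
multiply(8, 6) = 8 + multiply(8, 5)
multiply(8, 5) = 8 + multiply(8, 4)
multiply(8, 4) = 8 + multiply(8, 3)
multiply(8, 3) = 8 + multiply(8, 2)
multiply(8, 2) = 8 + multiply(8, 1)
multiply(8, 1) = 8 + multiply(8, 0)
multiply(8, 0) = 0  (base case)
Total: 8 + 8 + 8 + 8 + 8 + 8 + 8 + 8 + 8 + 8 + 0 = 80

80


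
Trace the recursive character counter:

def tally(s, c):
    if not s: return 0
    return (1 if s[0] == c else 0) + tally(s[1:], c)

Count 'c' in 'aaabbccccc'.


s[0]='a' != 'c' -> 0
s[0]='a' != 'c' -> 0
s[0]='a' != 'c' -> 0
s[0]='b' != 'c' -> 0
s[0]='b' != 'c' -> 0
s[0]='c' == 'c' -> 1
s[0]='c' == 'c' -> 1
s[0]='c' == 'c' -> 1
s[0]='c' == 'c' -> 1
s[0]='c' == 'c' -> 1
Sum: 0 + 0 + 0 + 0 + 0 + 1 + 1 + 1 + 1 + 1 = 5

5


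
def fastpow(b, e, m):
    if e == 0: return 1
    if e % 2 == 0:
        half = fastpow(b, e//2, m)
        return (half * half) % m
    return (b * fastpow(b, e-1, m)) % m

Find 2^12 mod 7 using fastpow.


fastpow(2, 12, 7): e is even, compute fastpow(2, 6, 7)
  fastpow(2, 6, 7): e is even, compute fastpow(2, 3, 7)
    fastpow(2, 3, 7): e is odd, compute fastpow(2, 2, 7)
      fastpow(2, 2, 7): e is even, compute fastpow(2, 1, 7)
        fastpow(2, 1, 7): e is odd, compute fastpow(2, 0, 7)
          fastpow(2, 0, 7) = 1
        (2 * 1) % 7 = 2
      half=2, (2*2) % 7 = 4
    (2 * 4) % 7 = 1
  half=1, (1*1) % 7 = 1
half=1, (1*1) % 7 = 1

1


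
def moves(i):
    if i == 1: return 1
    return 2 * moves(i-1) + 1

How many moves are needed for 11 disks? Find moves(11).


moves(11) = 2 * moves(10) + 1
moves(10) = 2 * moves(9) + 1
moves(9) = 2 * moves(8) + 1
moves(8) = 2 * moves(7) + 1
moves(7) = 2 * moves(6) + 1
moves(6) = 2 * moves(5) + 1
moves(5) = 2 * moves(4) + 1
moves(4) = 2 * moves(3) + 1
moves(3) = 2 * moves(2) + 1
moves(2) = 2 * moves(1) + 1
moves(1) = 1  (base case)
moves(2) = 2 * 1 + 1 = 3
moves(3) = 2 * 3 + 1 = 7
moves(4) = 2 * 7 + 1 = 15
moves(5) = 2 * 15 + 1 = 31
moves(6) = 2 * 31 + 1 = 63
moves(7) = 2 * 63 + 1 = 127
moves(8) = 2 * 127 + 1 = 255
moves(9) = 2 * 255 + 1 = 511
moves(10) = 2 * 511 + 1 = 1023
moves(11) = 2 * 1023 + 1 = 2047

2047


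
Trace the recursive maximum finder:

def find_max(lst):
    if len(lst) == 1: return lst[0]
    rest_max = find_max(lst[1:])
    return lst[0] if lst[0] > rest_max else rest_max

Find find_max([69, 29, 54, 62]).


find_max([69, 29, 54, 62]): compare 69 with find_max([29, 54, 62])
find_max([29, 54, 62]): compare 29 with find_max([54, 62])
find_max([54, 62]): compare 54 with find_max([62])
find_max([62]) = 62  (base case)
Compare 54 with 62 -> 62
Compare 29 with 62 -> 62
Compare 69 with 62 -> 69

69


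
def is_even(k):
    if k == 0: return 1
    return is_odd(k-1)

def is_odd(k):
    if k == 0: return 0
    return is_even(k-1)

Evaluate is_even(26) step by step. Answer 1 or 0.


is_even(26) = is_odd(25)
is_odd(25) = is_even(24)
is_even(24) = is_odd(23)
is_odd(23) = is_even(22)
is_even(22) = is_odd(21)
is_odd(21) = is_even(20)
is_even(20) = is_odd(19)
is_odd(19) = is_even(18)
is_even(18) = is_odd(17)
is_odd(17) = is_even(16)
is_even(16) = is_odd(15)
is_odd(15) = is_even(14)
is_even(14) = is_odd(13)
is_odd(13) = is_even(12)
is_even(12) = is_odd(11)
is_odd(11) = is_even(10)
is_even(10) = is_odd(9)
is_odd(9) = is_even(8)
is_even(8) = is_odd(7)
is_odd(7) = is_even(6)
is_even(6) = is_odd(5)
is_odd(5) = is_even(4)
is_even(4) = is_odd(3)
is_odd(3) = is_even(2)
is_even(2) = is_odd(1)
is_odd(1) = is_even(0)
is_even(0) = 1  (base case)
Result: 1

1


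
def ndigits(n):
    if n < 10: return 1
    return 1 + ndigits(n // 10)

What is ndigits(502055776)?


ndigits(502055776) = 1 + ndigits(50205577)
ndigits(50205577) = 1 + ndigits(5020557)
ndigits(5020557) = 1 + ndigits(502055)
ndigits(502055) = 1 + ndigits(50205)
ndigits(50205) = 1 + ndigits(5020)
ndigits(5020) = 1 + ndigits(502)
ndigits(502) = 1 + ndigits(50)
ndigits(50) = 1 + ndigits(5)
ndigits(5) = 1  (base case: 5 < 10)
Unwinding: 1 + 1 + 1 + 1 + 1 + 1 + 1 + 1 + 1 = 9

9


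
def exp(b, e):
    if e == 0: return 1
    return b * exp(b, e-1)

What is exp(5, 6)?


exp(5, 6)
= 5 * exp(5, 5)
= 5 * 5 * exp(5, 4)
= 5 * 5 * 5 * exp(5, 3)
= 5 * 5 * 5 * 5 * exp(5, 2)
= 5 * 5 * 5 * 5 * 5 * exp(5, 1)
= 5 * 5 * 5 * 5 * 5 * 5 * exp(5, 0)
= 5 * 5 * 5 * 5 * 5 * 5 * 1
= 15625

15625


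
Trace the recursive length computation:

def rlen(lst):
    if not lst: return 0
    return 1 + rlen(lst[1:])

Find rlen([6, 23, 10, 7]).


rlen([6, 23, 10, 7]) = 1 + rlen([23, 10, 7])
rlen([23, 10, 7]) = 1 + rlen([10, 7])
rlen([10, 7]) = 1 + rlen([7])
rlen([7]) = 1 + rlen([])
rlen([]) = 0  (base case)
Unwinding: 1 + 1 + 1 + 1 + 0 = 4

4


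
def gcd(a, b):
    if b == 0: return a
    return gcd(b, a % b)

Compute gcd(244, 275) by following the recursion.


gcd(244, 275) = gcd(275, 244)
gcd(275, 244) = gcd(244, 31)
gcd(244, 31) = gcd(31, 27)
gcd(31, 27) = gcd(27, 4)
gcd(27, 4) = gcd(4, 3)
gcd(4, 3) = gcd(3, 1)
gcd(3, 1) = gcd(1, 0)
gcd(1, 0) = 1  (base case)

1


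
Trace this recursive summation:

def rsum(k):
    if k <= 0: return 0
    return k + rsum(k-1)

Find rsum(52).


rsum(52)
= 52 + 51 + 50 + 49 + 48 + 47 + 46 + 45 + 44 + 43 + 42 + 41 + 40 + 39 + 38 + 37 + 36 + 35 + 34 + 33 + 32 + 31 + 30 + 29 + 28 + 27 + 26 + 25 + 24 + 23 + 22 + 21 + 20 + 19 + 18 + 17 + 16 + 15 + 14 + 13 + 12 + 11 + 10 + 9 + 8 + 7 + 6 + 5 + 4 + 3 + 2 + 1 + rsum(0)
= 52 + 51 + 50 + 49 + 48 + 47 + 46 + 45 + 44 + 43 + 42 + 41 + 40 + 39 + 38 + 37 + 36 + 35 + 34 + 33 + 32 + 31 + 30 + 29 + 28 + 27 + 26 + 25 + 24 + 23 + 22 + 21 + 20 + 19 + 18 + 17 + 16 + 15 + 14 + 13 + 12 + 11 + 10 + 9 + 8 + 7 + 6 + 5 + 4 + 3 + 2 + 1 + 0
= 1378

1378


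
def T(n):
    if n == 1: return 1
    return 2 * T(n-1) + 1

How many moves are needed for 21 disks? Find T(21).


T(21) = 2 * T(20) + 1
T(20) = 2 * T(19) + 1
T(19) = 2 * T(18) + 1
T(18) = 2 * T(17) + 1
T(17) = 2 * T(16) + 1
T(16) = 2 * T(15) + 1
T(15) = 2 * T(14) + 1
T(14) = 2 * T(13) + 1
T(13) = 2 * T(12) + 1
T(12) = 2 * T(11) + 1
T(11) = 2 * T(10) + 1
T(10) = 2 * T(9) + 1
T(9) = 2 * T(8) + 1
T(8) = 2 * T(7) + 1
T(7) = 2 * T(6) + 1
T(6) = 2 * T(5) + 1
T(5) = 2 * T(4) + 1
T(4) = 2 * T(3) + 1
T(3) = 2 * T(2) + 1
T(2) = 2 * T(1) + 1
T(1) = 1  (base case)
T(2) = 2 * 1 + 1 = 3
T(3) = 2 * 3 + 1 = 7
T(4) = 2 * 7 + 1 = 15
T(5) = 2 * 15 + 1 = 31
T(6) = 2 * 31 + 1 = 63
T(7) = 2 * 63 + 1 = 127
T(8) = 2 * 127 + 1 = 255
T(9) = 2 * 255 + 1 = 511
T(10) = 2 * 511 + 1 = 1023
T(11) = 2 * 1023 + 1 = 2047
T(12) = 2 * 2047 + 1 = 4095
T(13) = 2 * 4095 + 1 = 8191
T(14) = 2 * 8191 + 1 = 16383
T(15) = 2 * 16383 + 1 = 32767
T(16) = 2 * 32767 + 1 = 65535
T(17) = 2 * 65535 + 1 = 131071
T(18) = 2 * 131071 + 1 = 262143
T(19) = 2 * 262143 + 1 = 524287
T(20) = 2 * 524287 + 1 = 1048575
T(21) = 2 * 1048575 + 1 = 2097151

2097151


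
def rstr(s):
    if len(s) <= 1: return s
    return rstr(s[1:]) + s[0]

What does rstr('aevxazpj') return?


rstr('aevxazpj') = rstr('evxazpj') + 'a'
rstr('evxazpj') = rstr('vxazpj') + 'e'
rstr('vxazpj') = rstr('xazpj') + 'v'
rstr('xazpj') = rstr('azpj') + 'x'
rstr('azpj') = rstr('zpj') + 'a'
rstr('zpj') = rstr('pj') + 'z'
rstr('pj') = rstr('j') + 'p'
rstr('j') = 'j'  (base case)
Concatenating: 'j' + 'p' + 'z' + 'a' + 'x' + 'v' + 'e' + 'a' = 'jpzaxvea'

jpzaxvea


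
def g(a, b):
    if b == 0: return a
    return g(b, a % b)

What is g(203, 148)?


g(203, 148) = g(148, 55)
g(148, 55) = g(55, 38)
g(55, 38) = g(38, 17)
g(38, 17) = g(17, 4)
g(17, 4) = g(4, 1)
g(4, 1) = g(1, 0)
g(1, 0) = 1  (base case)

1


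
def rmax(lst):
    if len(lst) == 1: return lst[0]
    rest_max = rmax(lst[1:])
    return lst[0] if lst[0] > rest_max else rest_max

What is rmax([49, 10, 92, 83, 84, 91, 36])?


rmax([49, 10, 92, 83, 84, 91, 36]): compare 49 with rmax([10, 92, 83, 84, 91, 36])
rmax([10, 92, 83, 84, 91, 36]): compare 10 with rmax([92, 83, 84, 91, 36])
rmax([92, 83, 84, 91, 36]): compare 92 with rmax([83, 84, 91, 36])
rmax([83, 84, 91, 36]): compare 83 with rmax([84, 91, 36])
rmax([84, 91, 36]): compare 84 with rmax([91, 36])
rmax([91, 36]): compare 91 with rmax([36])
rmax([36]) = 36  (base case)
Compare 91 with 36 -> 91
Compare 84 with 91 -> 91
Compare 83 with 91 -> 91
Compare 92 with 91 -> 92
Compare 10 with 92 -> 92
Compare 49 with 92 -> 92

92


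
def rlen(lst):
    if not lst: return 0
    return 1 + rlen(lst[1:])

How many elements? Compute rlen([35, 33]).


rlen([35, 33]) = 1 + rlen([33])
rlen([33]) = 1 + rlen([])
rlen([]) = 0  (base case)
Unwinding: 1 + 1 + 0 = 2

2


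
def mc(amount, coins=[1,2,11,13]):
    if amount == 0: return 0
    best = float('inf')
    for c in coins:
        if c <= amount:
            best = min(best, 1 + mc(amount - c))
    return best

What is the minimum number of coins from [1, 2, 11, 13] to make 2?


Building up with DP:
mc(0) = 0
mc(1) = min(1+mc(0)=1+0=1) = 1
mc(2) = min(1+mc(1)=1+1=2, 1+mc(0)=1+0=1) = 1

1


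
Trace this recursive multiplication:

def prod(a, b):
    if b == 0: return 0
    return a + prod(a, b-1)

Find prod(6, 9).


prod(6, 9) = 6 + prod(6, 8)
prod(6, 8) = 6 + prod(6, 7)
prod(6, 7) = 6 + prod(6, 6)
prod(6, 6) = 6 + prod(6, 5)
prod(6, 5) = 6 + prod(6, 4)
prod(6, 4) = 6 + prod(6, 3)
prod(6, 3) = 6 + prod(6, 2)
prod(6, 2) = 6 + prod(6, 1)
prod(6, 1) = 6 + prod(6, 0)
prod(6, 0) = 0  (base case)
Total: 6 + 6 + 6 + 6 + 6 + 6 + 6 + 6 + 6 + 0 = 54

54


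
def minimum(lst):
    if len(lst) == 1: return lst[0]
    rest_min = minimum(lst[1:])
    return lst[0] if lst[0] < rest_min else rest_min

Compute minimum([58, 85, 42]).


minimum([58, 85, 42]): compare 58 with minimum([85, 42])
minimum([85, 42]): compare 85 with minimum([42])
minimum([42]) = 42  (base case)
Compare 85 with 42 -> 42
Compare 58 with 42 -> 42

42


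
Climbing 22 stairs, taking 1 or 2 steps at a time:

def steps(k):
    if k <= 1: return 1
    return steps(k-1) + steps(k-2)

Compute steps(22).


Building up from base cases:
steps(0) = 1
steps(1) = 1
steps(2) = steps(1) + steps(0) = 1 + 1 = 2
steps(3) = steps(2) + steps(1) = 2 + 1 = 3
steps(4) = steps(3) + steps(2) = 3 + 2 = 5
steps(5) = steps(4) + steps(3) = 5 + 3 = 8
steps(6) = steps(5) + steps(4) = 8 + 5 = 13
steps(7) = steps(6) + steps(5) = 13 + 8 = 21
steps(8) = steps(7) + steps(6) = 21 + 13 = 34
steps(9) = steps(8) + steps(7) = 34 + 21 = 55
steps(10) = steps(9) + steps(8) = 55 + 34 = 89
steps(11) = steps(10) + steps(9) = 89 + 55 = 144
steps(12) = steps(11) + steps(10) = 144 + 89 = 233
steps(13) = steps(12) + steps(11) = 233 + 144 = 377
steps(14) = steps(13) + steps(12) = 377 + 233 = 610
steps(15) = steps(14) + steps(13) = 610 + 377 = 987
steps(16) = steps(15) + steps(14) = 987 + 610 = 1597
steps(17) = steps(16) + steps(15) = 1597 + 987 = 2584
steps(18) = steps(17) + steps(16) = 2584 + 1597 = 4181
steps(19) = steps(18) + steps(17) = 4181 + 2584 = 6765
steps(20) = steps(19) + steps(18) = 6765 + 4181 = 10946
steps(21) = steps(20) + steps(19) = 10946 + 6765 = 17711
steps(22) = steps(21) + steps(20) = 17711 + 10946 = 28657

28657


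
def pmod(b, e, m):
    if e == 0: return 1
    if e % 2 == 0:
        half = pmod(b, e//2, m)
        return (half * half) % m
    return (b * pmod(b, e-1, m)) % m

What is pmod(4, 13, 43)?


pmod(4, 13, 43): e is odd, compute pmod(4, 12, 43)
  pmod(4, 12, 43): e is even, compute pmod(4, 6, 43)
    pmod(4, 6, 43): e is even, compute pmod(4, 3, 43)
      pmod(4, 3, 43): e is odd, compute pmod(4, 2, 43)
        pmod(4, 2, 43): e is even, compute pmod(4, 1, 43)
          pmod(4, 1, 43): e is odd, compute pmod(4, 0, 43)
          pmod(4, 0, 43) = 1
          (4 * 1) % 43 = 4
        half=4, (4*4) % 43 = 16
      (4 * 16) % 43 = 21
    half=21, (21*21) % 43 = 11
  half=11, (11*11) % 43 = 35
(4 * 35) % 43 = 11

11
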